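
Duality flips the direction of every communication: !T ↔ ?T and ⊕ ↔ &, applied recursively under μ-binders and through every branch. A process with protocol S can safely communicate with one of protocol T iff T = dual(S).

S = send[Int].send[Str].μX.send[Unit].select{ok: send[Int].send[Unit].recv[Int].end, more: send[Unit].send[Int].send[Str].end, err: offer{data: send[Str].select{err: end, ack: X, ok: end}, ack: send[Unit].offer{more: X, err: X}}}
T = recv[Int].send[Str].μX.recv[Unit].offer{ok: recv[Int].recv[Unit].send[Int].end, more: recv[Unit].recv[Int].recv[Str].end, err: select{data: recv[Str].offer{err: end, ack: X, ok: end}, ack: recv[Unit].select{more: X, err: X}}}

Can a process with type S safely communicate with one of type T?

send[Int] ‖ recv[Int]  ok
  send[Str] ‖ send[Str]  ✗ same direction on both sides — not dual

NO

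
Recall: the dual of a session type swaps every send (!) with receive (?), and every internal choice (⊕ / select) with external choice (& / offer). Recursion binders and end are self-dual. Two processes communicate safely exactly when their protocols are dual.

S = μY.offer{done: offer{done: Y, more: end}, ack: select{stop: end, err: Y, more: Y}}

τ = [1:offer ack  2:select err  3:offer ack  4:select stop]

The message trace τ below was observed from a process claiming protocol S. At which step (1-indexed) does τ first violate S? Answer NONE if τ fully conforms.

step 1: offer ack  ok  residual = select{stop: end, err: μY.…, more: μY.…}
step 2: select err  ok  residual = μY.…
step 3: offer ack  ok  residual = select{stop: end, err: μY.…, more: μY.…}
step 4: select stop  ok  residual = end
τ conforms to S (length 4)

NONE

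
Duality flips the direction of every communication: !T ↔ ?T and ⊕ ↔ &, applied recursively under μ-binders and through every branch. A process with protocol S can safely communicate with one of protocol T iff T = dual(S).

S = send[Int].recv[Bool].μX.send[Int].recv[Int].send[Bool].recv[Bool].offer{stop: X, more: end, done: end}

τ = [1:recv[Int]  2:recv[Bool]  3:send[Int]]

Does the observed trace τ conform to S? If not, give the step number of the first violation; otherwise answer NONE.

1

step 1: got recv[Int], protocol expects send[Int]  ✗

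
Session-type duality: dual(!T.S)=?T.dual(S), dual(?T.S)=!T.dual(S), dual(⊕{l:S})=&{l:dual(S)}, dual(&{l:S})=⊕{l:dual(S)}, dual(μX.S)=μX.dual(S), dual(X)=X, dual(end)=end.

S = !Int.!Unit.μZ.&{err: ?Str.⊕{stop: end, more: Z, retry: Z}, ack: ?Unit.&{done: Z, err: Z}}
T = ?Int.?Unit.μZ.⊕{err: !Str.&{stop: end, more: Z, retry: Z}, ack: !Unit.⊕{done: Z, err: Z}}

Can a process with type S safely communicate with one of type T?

!Int vs ?Int  match
  !Unit vs ?Unit  match
    μZ vs μZ  match (binder kept)
      &{err,ack} vs ⊕{err,ack}  match same labels
        • err:
          ?Str vs !Str  match
            ⊕{stop,more,retry} vs &{stop,more,retry}  match same labels
              • stop:
                end vs end  match
              • more:
                Z vs Z  match
              • retry:
                Z vs Z  match
        • ack:
          ?Unit vs !Unit  match
            &{done,err} vs ⊕{done,err}  match same labels
              • done:
                Z vs Z  match
              • err:
                Z vs Z  match

YES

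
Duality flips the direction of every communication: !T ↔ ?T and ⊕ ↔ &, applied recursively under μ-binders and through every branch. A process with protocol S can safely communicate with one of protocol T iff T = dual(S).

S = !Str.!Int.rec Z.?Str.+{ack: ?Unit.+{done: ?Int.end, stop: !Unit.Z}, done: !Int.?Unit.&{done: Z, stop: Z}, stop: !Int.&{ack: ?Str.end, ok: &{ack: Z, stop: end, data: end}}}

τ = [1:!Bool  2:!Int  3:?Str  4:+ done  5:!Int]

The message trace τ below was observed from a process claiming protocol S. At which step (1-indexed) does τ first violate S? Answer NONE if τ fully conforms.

1

@1 got !Bool, protocol expects !Str  ✗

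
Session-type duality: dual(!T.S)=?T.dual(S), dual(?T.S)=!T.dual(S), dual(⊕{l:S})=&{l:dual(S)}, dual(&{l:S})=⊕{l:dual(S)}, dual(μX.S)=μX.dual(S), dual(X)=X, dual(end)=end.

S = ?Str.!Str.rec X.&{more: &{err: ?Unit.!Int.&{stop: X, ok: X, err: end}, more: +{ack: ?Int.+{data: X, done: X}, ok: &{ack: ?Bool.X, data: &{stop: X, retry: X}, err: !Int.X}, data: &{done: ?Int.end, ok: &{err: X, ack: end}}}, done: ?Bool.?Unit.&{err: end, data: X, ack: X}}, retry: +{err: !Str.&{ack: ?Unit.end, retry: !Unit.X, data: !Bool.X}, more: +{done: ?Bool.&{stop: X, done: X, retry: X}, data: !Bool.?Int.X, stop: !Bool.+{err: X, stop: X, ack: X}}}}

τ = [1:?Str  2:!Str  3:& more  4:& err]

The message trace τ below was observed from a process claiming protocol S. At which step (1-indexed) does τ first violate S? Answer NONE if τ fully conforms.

NONE

[1] ?Str  ✓  cont: !Str.rec X.…
[2] !Str  ✓  cont: rec X.…
[3] & more  ✓  cont: &{err: ?Unit.!Int.&{stop: rec X.…, ok: rec X.…, err: end}, more: +{ack: ?Int.+{data: rec X.…, done: rec X.…}, ok: &{ack: ?Bool.rec X.…, data: &{stop: rec X.…, retry: rec X.…}, err: !Int.rec X.…}, data: &{done: ?Int.end, ok: &{err: rec X.…, ack: end}}}, done: ?Bool.?Unit.&{err: end, data: rec X.…, ack: rec X.…}}
[4] & err  ✓  cont: ?Unit.!Int.&{stop: rec X.…, ok: rec X.…, err: end}
all 4 steps conform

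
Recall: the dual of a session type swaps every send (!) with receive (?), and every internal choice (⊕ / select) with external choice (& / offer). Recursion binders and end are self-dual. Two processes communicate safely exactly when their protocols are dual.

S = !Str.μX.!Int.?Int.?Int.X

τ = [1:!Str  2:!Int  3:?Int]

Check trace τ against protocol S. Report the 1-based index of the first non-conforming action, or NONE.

NONE

@1 !Str  ok  residual = μX.…
@2 !Int  ok  residual = ?Int.?Int.μX.…
@3 ?Int  ok  residual = ?Int.μX.…
all 3 steps conform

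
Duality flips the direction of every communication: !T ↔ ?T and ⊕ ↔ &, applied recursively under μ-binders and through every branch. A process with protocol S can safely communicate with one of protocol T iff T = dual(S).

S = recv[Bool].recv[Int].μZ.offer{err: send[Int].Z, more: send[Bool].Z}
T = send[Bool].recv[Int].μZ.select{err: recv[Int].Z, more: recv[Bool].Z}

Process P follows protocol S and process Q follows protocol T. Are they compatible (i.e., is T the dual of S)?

NO

recv[Bool] vs send[Bool]  ✓
  recv[Int] vs recv[Int]  ✗ same direction on both sides — not dual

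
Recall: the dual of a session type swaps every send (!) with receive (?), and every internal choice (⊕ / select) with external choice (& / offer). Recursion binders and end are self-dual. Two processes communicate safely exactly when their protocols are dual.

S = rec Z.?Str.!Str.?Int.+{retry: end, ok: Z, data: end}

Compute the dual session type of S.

rec Z = rec Z  (μ self-dual)
  ?Str = !Str
    !Str = ?Str
      ?Int = !Int
        +{retry,ok,data} = &{retry,ok,data}  (internal→external)
          • retry:
            dual(end) = end
          • ok:
            dual(Z) = Z
          • data:
            dual(end) = end

rec Z.!Str.?Str.!Int.&{retry: end, ok: Z, data: end}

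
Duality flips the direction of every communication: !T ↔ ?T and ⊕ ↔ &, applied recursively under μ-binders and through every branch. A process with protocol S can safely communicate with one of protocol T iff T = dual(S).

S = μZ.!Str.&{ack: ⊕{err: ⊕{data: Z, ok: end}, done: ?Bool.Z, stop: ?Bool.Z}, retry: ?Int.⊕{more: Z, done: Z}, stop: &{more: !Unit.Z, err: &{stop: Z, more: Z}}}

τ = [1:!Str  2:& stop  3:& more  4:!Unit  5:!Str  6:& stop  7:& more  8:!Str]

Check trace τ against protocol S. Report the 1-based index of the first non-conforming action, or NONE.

8

@1 !Str  match  cont: &{ack: ⊕{err: ⊕{data: μZ.…, ok: end}, done: ?Bool.μZ.…, stop: ?Bool.μZ.…}, retry: ?Int.⊕{more: μZ.…, done: μZ.…}, stop: &{more: !Unit.μZ.…, err: &{stop: μZ.…, more: μZ.…}}}
@2 & stop  match  cont: &{more: !Unit.μZ.…, err: &{stop: μZ.…, more: μZ.…}}
@3 & more  match  cont: !Unit.μZ.…
@4 !Unit  match  cont: μZ.…
@5 !Str  match  cont: &{ack: ⊕{err: ⊕{data: μZ.…, ok: end}, done: ?Bool.μZ.…, stop: ?Bool.μZ.…}, retry: ?Int.⊕{more: μZ.…, done: μZ.…}, stop: &{more: !Unit.μZ.…, err: &{stop: μZ.…, more: μZ.…}}}
@6 & stop  match  cont: &{more: !Unit.μZ.…, err: &{stop: μZ.…, more: μZ.…}}
@7 & more  match  cont: !Unit.μZ.…
@8 got !Str, protocol expects !Unit  ✗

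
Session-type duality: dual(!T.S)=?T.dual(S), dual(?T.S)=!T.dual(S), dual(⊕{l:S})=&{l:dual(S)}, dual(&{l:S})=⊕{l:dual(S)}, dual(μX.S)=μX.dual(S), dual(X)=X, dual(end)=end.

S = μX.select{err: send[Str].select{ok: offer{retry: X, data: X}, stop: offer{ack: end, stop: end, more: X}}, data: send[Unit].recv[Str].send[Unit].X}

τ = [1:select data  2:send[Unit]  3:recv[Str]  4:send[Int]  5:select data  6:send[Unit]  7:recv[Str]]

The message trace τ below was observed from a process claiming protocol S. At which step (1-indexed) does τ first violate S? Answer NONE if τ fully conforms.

4

@1 select data  ok  residual = send[Unit].recv[Str].send[Unit].μX.…
@2 send[Unit]  ok  residual = recv[Str].send[Unit].μX.…
@3 recv[Str]  ok  residual = send[Unit].μX.…
@4 got send[Int], protocol expects send[Unit]  ✗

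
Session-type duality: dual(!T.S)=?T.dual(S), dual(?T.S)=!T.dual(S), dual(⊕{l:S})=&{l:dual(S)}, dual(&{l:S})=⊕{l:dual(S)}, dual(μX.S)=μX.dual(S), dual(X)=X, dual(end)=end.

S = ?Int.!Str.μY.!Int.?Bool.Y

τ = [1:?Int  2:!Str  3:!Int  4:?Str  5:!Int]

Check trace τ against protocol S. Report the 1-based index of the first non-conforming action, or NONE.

4

[1] ?Int  ✓  cont: !Str.μY.…
[2] !Str  ✓  cont: μY.…
[3] !Int  ✓  cont: ?Bool.μY.…
[4] got ?Str, protocol expects ?Bool  ✗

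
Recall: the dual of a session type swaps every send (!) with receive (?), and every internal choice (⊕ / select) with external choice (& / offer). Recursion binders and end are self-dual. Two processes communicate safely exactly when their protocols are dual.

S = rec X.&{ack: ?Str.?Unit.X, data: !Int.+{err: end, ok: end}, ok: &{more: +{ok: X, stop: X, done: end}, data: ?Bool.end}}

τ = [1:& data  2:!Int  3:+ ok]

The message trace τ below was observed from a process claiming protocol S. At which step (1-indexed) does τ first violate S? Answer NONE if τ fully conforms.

[1] & data  match  now at !Int.+{err: end, ok: end}
[2] !Int  match  now at +{err: end, ok: end}
[3] + ok  match  now at end
all 3 steps conform

NONE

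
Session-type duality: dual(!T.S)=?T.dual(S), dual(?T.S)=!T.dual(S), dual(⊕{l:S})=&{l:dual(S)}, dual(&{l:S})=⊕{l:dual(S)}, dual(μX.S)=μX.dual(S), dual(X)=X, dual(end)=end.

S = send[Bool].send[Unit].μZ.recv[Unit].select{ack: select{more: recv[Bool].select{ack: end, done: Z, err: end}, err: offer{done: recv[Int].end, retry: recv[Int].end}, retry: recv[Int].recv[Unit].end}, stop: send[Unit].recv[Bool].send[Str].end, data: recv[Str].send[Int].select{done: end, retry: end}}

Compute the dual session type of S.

recv[Bool].recv[Unit].μZ.send[Unit].offer{ack: offer{more: send[Bool].offer{ack: end, done: Z, err: end}, err: select{done: send[Int].end, retry: send[Int].end}, retry: send[Int].send[Unit].end}, stop: recv[Unit].send[Bool].recv[Str].end, data: send[Str].recv[Int].offer{done: end, retry: end}}

send[Bool] → recv[Bool]
  send[Unit] → recv[Unit]
    μZ → μZ  (μ self-dual)
      recv[Unit] → send[Unit]
        select{ack,stop,data} → offer{ack,stop,data}  (select→offer)
          case ack:
            select{more,err,retry} → offer{more,err,retry}  (select→offer)
              case more:
                recv[Bool] → send[Bool]
                  select{ack,done,err} → offer{ack,done,err}  (select→offer)
                    case ack:
                      end self-dual
                    case done:
                      Z self-dual
                    case err:
                      end self-dual
              case err:
                offer{done,retry} → select{done,retry}  (offer→select)
                  case done:
                    recv[Int] → send[Int]
                      end self-dual
                  case retry:
                    recv[Int] → send[Int]
                      end self-dual
              case retry:
                recv[Int] → send[Int]
                  recv[Unit] → send[Unit]
                    end self-dual
          case stop:
            send[Unit] → recv[Unit]
              recv[Bool] → send[Bool]
                send[Str] → recv[Str]
                  end self-dual
          case data:
            recv[Str] → send[Str]
              send[Int] → recv[Int]
                select{done,retry} → offer{done,retry}  (select→offer)
                  case done:
                    end self-dual
                  case retry:
                    end self-dual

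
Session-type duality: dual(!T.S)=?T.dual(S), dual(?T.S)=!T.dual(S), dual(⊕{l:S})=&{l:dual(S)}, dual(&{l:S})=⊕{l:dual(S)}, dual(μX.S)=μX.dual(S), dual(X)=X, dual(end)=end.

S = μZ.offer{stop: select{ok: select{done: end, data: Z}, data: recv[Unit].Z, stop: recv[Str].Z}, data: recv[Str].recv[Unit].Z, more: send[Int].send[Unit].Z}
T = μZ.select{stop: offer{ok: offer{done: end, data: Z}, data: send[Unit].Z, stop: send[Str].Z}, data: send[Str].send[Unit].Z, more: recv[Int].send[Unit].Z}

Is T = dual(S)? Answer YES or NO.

NO

μZ vs μZ  ok (rec unchanged)
  offer{stop,data,more} vs select{stop,data,more}  ok labels match
    [stop]
      select{ok,data,stop} vs offer{ok,data,stop}  ok labels match
        [ok]
          select{done,data} vs offer{done,data}  ok labels match
            [done]
              end vs end  ok
            [data]
              Z vs Z  ok
        [data]
          recv[Unit] vs send[Unit]  ok
            Z vs Z  ok
        [stop]
          recv[Str] vs send[Str]  ok
            Z vs Z  ok
    [data]
      recv[Str] vs send[Str]  ok
        recv[Unit] vs send[Unit]  ok
          Z vs Z  ok
    [more]
      send[Int] vs recv[Int]  ok
        send[Unit] vs send[Unit]  ✗ same direction on both sides — not dual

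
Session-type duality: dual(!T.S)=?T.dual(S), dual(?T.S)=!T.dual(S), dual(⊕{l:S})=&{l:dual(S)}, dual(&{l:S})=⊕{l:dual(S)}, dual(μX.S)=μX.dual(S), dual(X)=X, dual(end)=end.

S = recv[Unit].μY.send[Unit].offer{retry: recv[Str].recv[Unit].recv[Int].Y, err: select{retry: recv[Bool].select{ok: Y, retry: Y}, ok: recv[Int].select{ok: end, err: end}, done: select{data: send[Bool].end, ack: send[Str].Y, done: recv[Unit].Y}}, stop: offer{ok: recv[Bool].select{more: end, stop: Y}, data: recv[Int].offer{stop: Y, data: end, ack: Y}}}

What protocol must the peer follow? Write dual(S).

send[Unit].μY.recv[Unit].select{retry: send[Str].send[Unit].send[Int].Y, err: offer{retry: send[Bool].offer{ok: Y, retry: Y}, ok: send[Int].offer{ok: end, err: end}, done: offer{data: recv[Bool].end, ack: recv[Str].Y, done: send[Unit].Y}}, stop: select{ok: send[Bool].offer{more: end, stop: Y}, data: send[Int].select{stop: Y, data: end, ack: Y}}}

recv[Unit] ↦ send[Unit]
  μY ↦ μY  (rec unchanged)
    send[Unit] ↦ recv[Unit]
      offer{retry,err,stop} ↦ select{retry,err,stop}  (&→⊕)
        [retry]
          recv[Str] ↦ send[Str]
            recv[Unit] ↦ send[Unit]
              recv[Int] ↦ send[Int]
                dual(Y) = Y
        [err]
          select{retry,ok,done} ↦ offer{retry,ok,done}  (⊕→&)
            [retry]
              recv[Bool] ↦ send[Bool]
                select{ok,retry} ↦ offer{ok,retry}  (⊕→&)
                  [ok]
                    dual(Y) = Y
                  [retry]
                    dual(Y) = Y
            [ok]
              recv[Int] ↦ send[Int]
                select{ok,err} ↦ offer{ok,err}  (⊕→&)
                  [ok]
                    dual(end) = end
                  [err]
                    dual(end) = end
            [done]
              select{data,ack,done} ↦ offer{data,ack,done}  (⊕→&)
                [data]
                  send[Bool] ↦ recv[Bool]
                    dual(end) = end
                [ack]
                  send[Str] ↦ recv[Str]
                    dual(Y) = Y
                [done]
                  recv[Unit] ↦ send[Unit]
                    dual(Y) = Y
        [stop]
          offer{ok,data} ↦ select{ok,data}  (&→⊕)
            [ok]
              recv[Bool] ↦ send[Bool]
                select{more,stop} ↦ offer{more,stop}  (⊕→&)
                  [more]
                    dual(end) = end
                  [stop]
                    dual(Y) = Y
            [data]
              recv[Int] ↦ send[Int]
                offer{stop,data,ack} ↦ select{stop,data,ack}  (&→⊕)
                  [stop]
                    dual(Y) = Y
                  [data]
                    dual(end) = end
                  [ack]
                    dual(Y) = Y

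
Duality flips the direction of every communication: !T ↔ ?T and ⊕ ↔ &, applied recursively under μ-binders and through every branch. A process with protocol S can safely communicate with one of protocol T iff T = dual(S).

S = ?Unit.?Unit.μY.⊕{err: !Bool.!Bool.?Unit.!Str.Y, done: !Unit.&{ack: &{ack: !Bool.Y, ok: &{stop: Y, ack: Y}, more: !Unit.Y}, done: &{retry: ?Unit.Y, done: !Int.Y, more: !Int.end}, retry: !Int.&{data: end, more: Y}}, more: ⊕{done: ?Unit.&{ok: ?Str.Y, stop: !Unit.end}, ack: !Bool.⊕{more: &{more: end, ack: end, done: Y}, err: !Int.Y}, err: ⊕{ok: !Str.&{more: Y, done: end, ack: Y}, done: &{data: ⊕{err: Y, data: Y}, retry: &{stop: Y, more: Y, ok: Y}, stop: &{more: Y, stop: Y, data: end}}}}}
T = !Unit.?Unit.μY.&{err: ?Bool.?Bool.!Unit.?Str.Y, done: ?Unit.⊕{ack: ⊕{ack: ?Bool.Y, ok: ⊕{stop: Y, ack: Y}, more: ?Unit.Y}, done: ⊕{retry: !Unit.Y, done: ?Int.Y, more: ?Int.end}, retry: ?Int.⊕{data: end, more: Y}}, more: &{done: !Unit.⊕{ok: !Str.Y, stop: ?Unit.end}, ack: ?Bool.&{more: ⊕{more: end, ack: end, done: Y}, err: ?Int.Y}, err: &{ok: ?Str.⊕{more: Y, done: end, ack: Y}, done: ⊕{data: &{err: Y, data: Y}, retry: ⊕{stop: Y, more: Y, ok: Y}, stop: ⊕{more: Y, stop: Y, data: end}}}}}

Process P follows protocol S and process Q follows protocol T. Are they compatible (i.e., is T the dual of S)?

NO

?Unit | !Unit  ok
  ?Unit | ?Unit  ✗ same direction on both sides — not dual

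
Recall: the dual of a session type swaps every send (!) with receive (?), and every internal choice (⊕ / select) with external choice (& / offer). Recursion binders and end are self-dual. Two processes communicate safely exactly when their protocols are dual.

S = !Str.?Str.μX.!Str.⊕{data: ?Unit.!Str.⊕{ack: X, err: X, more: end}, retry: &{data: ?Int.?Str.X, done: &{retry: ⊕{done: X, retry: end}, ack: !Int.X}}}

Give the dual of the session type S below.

!Str = ?Str
  ?Str = !Str
    μX = μX  (rec unchanged)
      !Str = ?Str
        ⊕{data,retry} = &{data,retry}  (internal→external)
          case data:
            ?Unit = !Unit
              !Str = ?Str
                ⊕{ack,err,more} = &{ack,err,more}  (internal→external)
                  case ack:
                    dual(X) = X
                  case err:
                    dual(X) = X
                  case more:
                    dual(end) = end
          case retry:
            &{data,done} = ⊕{data,done}  (&→⊕)
              case data:
                ?Int = !Int
                  ?Str = !Str
                    dual(X) = X
              case done:
                &{retry,ack} = ⊕{retry,ack}  (&→⊕)
                  case retry:
                    ⊕{done,retry} = &{done,retry}  (internal→external)
                      case done:
                        dual(X) = X
                      case retry:
                        dual(end) = end
                  case ack:
                    !Int = ?Int
                      dual(X) = X

?Str.!Str.μX.?Str.&{data: !Unit.?Str.&{ack: X, err: X, more: end}, retry: ⊕{data: !Int.!Str.X, done: ⊕{retry: &{done: X, retry: end}, ack: ?Int.X}}}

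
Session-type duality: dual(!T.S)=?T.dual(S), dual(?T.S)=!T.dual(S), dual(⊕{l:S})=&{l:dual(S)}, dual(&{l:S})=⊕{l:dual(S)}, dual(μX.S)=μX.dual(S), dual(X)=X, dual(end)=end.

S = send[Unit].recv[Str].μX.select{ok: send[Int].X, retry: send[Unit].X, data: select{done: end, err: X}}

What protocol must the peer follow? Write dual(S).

recv[Unit].send[Str].μX.offer{ok: recv[Int].X, retry: recv[Unit].X, data: offer{done: end, err: X}}

send[Unit] = recv[Unit]
  recv[Str] = send[Str]
    μX = μX  (binder kept)
      select{ok,retry,data} = offer{ok,retry,data}  (internal→external)
        case ok:
          send[Int] = recv[Int]
            dual(X) = X
        case retry:
          send[Unit] = recv[Unit]
            dual(X) = X
        case data:
          select{done,err} = offer{done,err}  (internal→external)
            case done:
              dual(end) = end
            case err:
              dual(X) = X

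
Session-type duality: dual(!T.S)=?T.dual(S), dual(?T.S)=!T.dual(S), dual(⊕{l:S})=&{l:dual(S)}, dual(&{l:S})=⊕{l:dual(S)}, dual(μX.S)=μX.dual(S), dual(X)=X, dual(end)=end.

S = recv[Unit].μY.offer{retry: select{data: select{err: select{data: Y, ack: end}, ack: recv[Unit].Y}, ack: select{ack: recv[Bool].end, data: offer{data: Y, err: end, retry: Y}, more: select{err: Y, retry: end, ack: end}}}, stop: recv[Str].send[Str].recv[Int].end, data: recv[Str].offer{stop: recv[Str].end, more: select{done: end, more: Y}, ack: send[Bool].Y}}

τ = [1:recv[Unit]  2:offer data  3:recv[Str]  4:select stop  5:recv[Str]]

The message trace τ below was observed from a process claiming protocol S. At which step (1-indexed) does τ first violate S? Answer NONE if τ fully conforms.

4

[1] recv[Unit]  ok  state: μY.…
[2] offer data  ok  state: recv[Str].offer{stop: recv[Str].end, more: select{done: end, more: μY.…}, ack: send[Bool].μY.…}
[3] recv[Str]  ok  state: offer{stop: recv[Str].end, more: select{done: end, more: μY.…}, ack: send[Bool].μY.…}
[4] got select stop, protocol expects offer stop or offer more or offer ack  ✗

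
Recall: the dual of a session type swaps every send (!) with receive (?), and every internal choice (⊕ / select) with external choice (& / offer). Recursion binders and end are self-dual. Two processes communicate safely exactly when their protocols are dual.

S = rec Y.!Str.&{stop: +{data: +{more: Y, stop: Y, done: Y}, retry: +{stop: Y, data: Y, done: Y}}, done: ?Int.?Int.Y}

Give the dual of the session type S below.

rec Y.?Str.+{stop: &{data: &{more: Y, stop: Y, done: Y}, retry: &{stop: Y, data: Y, done: Y}}, done: !Int.!Int.Y}

rec Y → rec Y  (rec unchanged)
  !Str → ?Str
    &{stop,done} → +{stop,done}  (external→internal)
      • stop:
        +{data,retry} → &{data,retry}  (select→offer)
          • data:
            +{more,stop,done} → &{more,stop,done}  (select→offer)
              • more:
                Y self-dual
              • stop:
                Y self-dual
              • done:
                Y self-dual
          • retry:
            +{stop,data,done} → &{stop,data,done}  (select→offer)
              • stop:
                Y self-dual
              • data:
                Y self-dual
              • done:
                Y self-dual
      • done:
        ?Int → !Int
          ?Int → !Int
            Y self-dual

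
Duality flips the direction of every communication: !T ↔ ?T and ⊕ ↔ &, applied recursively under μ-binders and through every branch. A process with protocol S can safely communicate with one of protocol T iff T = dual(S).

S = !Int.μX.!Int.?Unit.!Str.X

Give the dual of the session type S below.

?Int.μX.?Int.!Unit.?Str.X

!Int ↦ ?Int
  μX ↦ μX  (μ self-dual)
    !Int ↦ ?Int
      ?Unit ↦ !Unit
        !Str ↦ ?Str
          dual(X) = X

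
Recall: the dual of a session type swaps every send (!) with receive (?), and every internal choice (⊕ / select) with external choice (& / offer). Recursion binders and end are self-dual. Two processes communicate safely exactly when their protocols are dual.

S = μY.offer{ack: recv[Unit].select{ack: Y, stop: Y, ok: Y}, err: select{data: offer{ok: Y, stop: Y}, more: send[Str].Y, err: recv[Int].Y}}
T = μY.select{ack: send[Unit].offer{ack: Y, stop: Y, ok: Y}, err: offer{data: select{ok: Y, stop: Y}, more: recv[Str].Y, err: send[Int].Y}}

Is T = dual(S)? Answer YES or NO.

μY ‖ μY  match (μ self-dual)
  offer{ack,err} ‖ select{ack,err}  match same labels
    case ack:
      recv[Unit] ‖ send[Unit]  match
        select{ack,stop,ok} ‖ offer{ack,stop,ok}  match same labels
          case ack:
            Y ‖ Y  match
          case stop:
            Y ‖ Y  match
          case ok:
            Y ‖ Y  match
    case err:
      select{data,more,err} ‖ offer{data,more,err}  match same labels
        case data:
          offer{ok,stop} ‖ select{ok,stop}  match same labels
            case ok:
              Y ‖ Y  match
            case stop:
              Y ‖ Y  match
        case more:
          send[Str] ‖ recv[Str]  match
            Y ‖ Y  match
        case err:
          recv[Int] ‖ send[Int]  match
            Y ‖ Y  match

YES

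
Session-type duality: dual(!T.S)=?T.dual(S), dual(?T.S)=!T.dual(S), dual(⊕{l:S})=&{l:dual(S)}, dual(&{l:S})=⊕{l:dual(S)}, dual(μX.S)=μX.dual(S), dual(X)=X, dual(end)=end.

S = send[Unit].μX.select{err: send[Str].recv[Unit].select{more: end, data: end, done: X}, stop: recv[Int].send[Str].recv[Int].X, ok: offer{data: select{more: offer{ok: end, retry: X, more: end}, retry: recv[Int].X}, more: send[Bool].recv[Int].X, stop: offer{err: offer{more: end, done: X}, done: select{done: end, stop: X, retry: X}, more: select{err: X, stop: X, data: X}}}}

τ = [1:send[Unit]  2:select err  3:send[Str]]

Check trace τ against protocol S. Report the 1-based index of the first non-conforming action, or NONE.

[1] send[Unit]  ok  residual = μX.…
[2] select err  ok  residual = send[Str].recv[Unit].select{more: end, data: end, done: μX.…}
[3] send[Str]  ok  residual = recv[Unit].select{more: end, data: end, done: μX.…}
trace exhausted — no violation

NONE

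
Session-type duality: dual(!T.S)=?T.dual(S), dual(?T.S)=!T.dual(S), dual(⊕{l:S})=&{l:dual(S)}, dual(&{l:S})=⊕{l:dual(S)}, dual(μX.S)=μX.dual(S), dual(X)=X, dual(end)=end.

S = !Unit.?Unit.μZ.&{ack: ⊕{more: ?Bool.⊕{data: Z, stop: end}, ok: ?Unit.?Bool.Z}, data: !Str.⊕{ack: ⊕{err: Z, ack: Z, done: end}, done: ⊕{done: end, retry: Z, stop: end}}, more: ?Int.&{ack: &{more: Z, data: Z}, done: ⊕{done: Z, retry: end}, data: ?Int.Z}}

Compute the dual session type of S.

!Unit = ?Unit
  ?Unit = !Unit
    μZ = μZ  (binder kept)
      &{ack,data,more} = ⊕{ack,data,more}  (external→internal)
        • ack:
          ⊕{more,ok} = &{more,ok}  (internal→external)
            • more:
              ?Bool = !Bool
                ⊕{data,stop} = &{data,stop}  (internal→external)
                  • data:
                    dual(Z) = Z
                  • stop:
                    dual(end) = end
            • ok:
              ?Unit = !Unit
                ?Bool = !Bool
                  dual(Z) = Z
        • data:
          !Str = ?Str
            ⊕{ack,done} = &{ack,done}  (internal→external)
              • ack:
                ⊕{err,ack,done} = &{err,ack,done}  (internal→external)
                  • err:
                    dual(Z) = Z
                  • ack:
                    dual(Z) = Z
                  • done:
                    dual(end) = end
              • done:
                ⊕{done,retry,stop} = &{done,retry,stop}  (internal→external)
                  • done:
                    dual(end) = end
                  • retry:
                    dual(Z) = Z
                  • stop:
                    dual(end) = end
        • more:
          ?Int = !Int
            &{ack,done,data} = ⊕{ack,done,data}  (external→internal)
              • ack:
                &{more,data} = ⊕{more,data}  (external→internal)
                  • more:
                    dual(Z) = Z
                  • data:
                    dual(Z) = Z
              • done:
                ⊕{done,retry} = &{done,retry}  (internal→external)
                  • done:
                    dual(Z) = Z
                  • retry:
                    dual(end) = end
              • data:
                ?Int = !Int
                  dual(Z) = Z

?Unit.!Unit.μZ.⊕{ack: &{more: !Bool.&{data: Z, stop: end}, ok: !Unit.!Bool.Z}, data: ?Str.&{ack: &{err: Z, ack: Z, done: end}, done: &{done: end, retry: Z, stop: end}}, more: !Int.⊕{ack: ⊕{more: Z, data: Z}, done: &{done: Z, retry: end}, data: !Int.Z}}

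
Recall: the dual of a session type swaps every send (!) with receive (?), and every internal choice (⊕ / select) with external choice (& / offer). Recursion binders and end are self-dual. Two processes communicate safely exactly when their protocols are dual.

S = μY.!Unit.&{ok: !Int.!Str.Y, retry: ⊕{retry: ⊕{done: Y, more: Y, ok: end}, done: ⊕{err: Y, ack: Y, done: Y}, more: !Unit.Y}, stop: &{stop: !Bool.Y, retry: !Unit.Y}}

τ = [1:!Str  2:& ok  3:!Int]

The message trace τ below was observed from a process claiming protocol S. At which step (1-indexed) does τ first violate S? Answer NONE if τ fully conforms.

@1 got !Str, protocol expects !Unit  ✗

1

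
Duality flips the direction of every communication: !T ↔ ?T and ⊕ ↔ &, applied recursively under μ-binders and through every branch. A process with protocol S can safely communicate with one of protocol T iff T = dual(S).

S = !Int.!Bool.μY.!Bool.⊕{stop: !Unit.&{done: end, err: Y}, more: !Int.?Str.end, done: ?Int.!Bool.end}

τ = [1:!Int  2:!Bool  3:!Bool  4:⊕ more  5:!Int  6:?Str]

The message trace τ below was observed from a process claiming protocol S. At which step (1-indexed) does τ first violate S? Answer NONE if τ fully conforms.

[1] !Int  ok  cont: !Bool.μY.…
[2] !Bool  ok  cont: μY.…
[3] !Bool  ok  cont: ⊕{stop: !Unit.&{done: end, err: μY.…}, more: !Int.?Str.end, done: ?Int.!Bool.end}
[4] ⊕ more  ok  cont: !Int.?Str.end
[5] !Int  ok  cont: ?Str.end
[6] ?Str  ok  cont: end
all 6 steps conform

NONE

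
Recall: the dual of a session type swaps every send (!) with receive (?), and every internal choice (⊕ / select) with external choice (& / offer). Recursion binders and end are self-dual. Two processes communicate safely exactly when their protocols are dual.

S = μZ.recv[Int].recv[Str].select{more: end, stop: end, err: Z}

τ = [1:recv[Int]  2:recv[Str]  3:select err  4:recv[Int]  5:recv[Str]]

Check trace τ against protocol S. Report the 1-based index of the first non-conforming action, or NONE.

[1] recv[Int]  match  residual = recv[Str].select{more: end, stop: end, err: μZ.…}
[2] recv[Str]  match  residual = select{more: end, stop: end, err: μZ.…}
[3] select err  match  residual = μZ.…
[4] recv[Int]  match  residual = recv[Str].select{more: end, stop: end, err: μZ.…}
[5] recv[Str]  match  residual = select{more: end, stop: end, err: μZ.…}
trace exhausted — no violation

NONE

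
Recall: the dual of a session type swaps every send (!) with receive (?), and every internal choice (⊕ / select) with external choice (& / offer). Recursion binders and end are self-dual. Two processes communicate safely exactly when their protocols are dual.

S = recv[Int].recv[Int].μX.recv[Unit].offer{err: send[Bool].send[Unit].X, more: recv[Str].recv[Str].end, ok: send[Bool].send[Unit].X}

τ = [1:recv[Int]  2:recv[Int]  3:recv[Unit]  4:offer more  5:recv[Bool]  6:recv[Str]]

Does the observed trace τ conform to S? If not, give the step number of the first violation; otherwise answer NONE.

5

step 1: recv[Int]  ✓  cont: recv[Int].μX.…
step 2: recv[Int]  ✓  cont: μX.…
step 3: recv[Unit]  ✓  cont: offer{err: send[Bool].send[Unit].μX.…, more: recv[Str].recv[Str].end, ok: send[Bool].send[Unit].μX.…}
step 4: offer more  ✓  cont: recv[Str].recv[Str].end
step 5: got recv[Bool], protocol expects recv[Str]  ✗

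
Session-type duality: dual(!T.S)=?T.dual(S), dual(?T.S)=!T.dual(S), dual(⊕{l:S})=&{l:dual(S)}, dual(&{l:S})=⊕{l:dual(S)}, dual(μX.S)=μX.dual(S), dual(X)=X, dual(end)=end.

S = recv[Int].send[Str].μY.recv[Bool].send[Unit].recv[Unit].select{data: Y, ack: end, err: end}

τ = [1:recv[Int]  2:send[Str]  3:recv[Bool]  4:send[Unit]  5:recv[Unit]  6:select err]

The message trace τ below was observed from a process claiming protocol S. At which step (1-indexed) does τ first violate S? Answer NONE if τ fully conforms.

[1] recv[Int]  ✓  cont: send[Str].μY.…
[2] send[Str]  ✓  cont: μY.…
[3] recv[Bool]  ✓  cont: send[Unit].recv[Unit].select{data: μY.…, ack: end, err: end}
[4] send[Unit]  ✓  cont: recv[Unit].select{data: μY.…, ack: end, err: end}
[5] recv[Unit]  ✓  cont: select{data: μY.…, ack: end, err: end}
[6] select err  ✓  cont: end
trace exhausted — no violation

NONE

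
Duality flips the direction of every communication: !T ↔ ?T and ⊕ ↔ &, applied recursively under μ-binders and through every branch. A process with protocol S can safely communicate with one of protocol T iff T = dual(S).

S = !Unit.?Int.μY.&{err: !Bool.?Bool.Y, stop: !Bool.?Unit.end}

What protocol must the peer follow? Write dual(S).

?Unit.!Int.μY.⊕{err: ?Bool.!Bool.Y, stop: ?Bool.!Unit.end}

!Unit ↦ ?Unit
  ?Int ↦ !Int
    μY ↦ μY  (binder kept)
      &{err,stop} ↦ ⊕{err,stop}  (&→⊕)
        case err:
          !Bool ↦ ?Bool
            ?Bool ↦ !Bool
              Y self-dual
        case stop:
          !Bool ↦ ?Bool
            ?Unit ↦ !Unit
              end self-dual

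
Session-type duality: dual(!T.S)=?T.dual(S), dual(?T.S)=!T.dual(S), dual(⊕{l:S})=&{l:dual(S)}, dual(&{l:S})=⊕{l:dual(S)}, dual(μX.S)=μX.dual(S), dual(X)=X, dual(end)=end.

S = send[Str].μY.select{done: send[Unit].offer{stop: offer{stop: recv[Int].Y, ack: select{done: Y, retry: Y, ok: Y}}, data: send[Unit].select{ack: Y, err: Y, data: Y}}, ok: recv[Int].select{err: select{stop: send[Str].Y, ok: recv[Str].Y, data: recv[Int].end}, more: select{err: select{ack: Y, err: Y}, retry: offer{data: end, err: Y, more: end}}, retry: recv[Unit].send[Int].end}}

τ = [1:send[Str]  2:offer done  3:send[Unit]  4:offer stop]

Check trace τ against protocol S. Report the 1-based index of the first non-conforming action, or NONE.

step 1: send[Str]  ✓  residual = μY.…
step 2: got offer done, protocol expects select done or select ok  ✗

2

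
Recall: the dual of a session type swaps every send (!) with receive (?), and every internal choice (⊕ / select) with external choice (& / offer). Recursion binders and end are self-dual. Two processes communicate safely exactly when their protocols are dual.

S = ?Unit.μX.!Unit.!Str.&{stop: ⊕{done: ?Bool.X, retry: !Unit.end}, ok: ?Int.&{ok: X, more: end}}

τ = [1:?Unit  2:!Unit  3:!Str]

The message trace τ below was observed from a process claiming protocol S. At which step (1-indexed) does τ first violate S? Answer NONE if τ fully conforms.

NONE

step 1: ?Unit  ok  now at μX.…
step 2: !Unit  ok  now at !Str.&{stop: ⊕{done: ?Bool.μX.…, retry: !Unit.end}, ok: ?Int.&{ok: μX.…, more: end}}
step 3: !Str  ok  now at &{stop: ⊕{done: ?Bool.μX.…, retry: !Unit.end}, ok: ?Int.&{ok: μX.…, more: end}}
τ conforms to S (length 3)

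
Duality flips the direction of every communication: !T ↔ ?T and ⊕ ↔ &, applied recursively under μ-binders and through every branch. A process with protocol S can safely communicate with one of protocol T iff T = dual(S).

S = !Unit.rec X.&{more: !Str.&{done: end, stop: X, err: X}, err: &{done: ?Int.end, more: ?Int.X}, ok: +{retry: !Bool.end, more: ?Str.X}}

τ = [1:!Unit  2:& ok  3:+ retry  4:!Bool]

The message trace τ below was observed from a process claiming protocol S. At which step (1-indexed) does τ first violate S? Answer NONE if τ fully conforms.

NONE

[1] !Unit  ✓  now at rec X.…
[2] & ok  ✓  now at +{retry: !Bool.end, more: ?Str.rec X.…}
[3] + retry  ✓  now at !Bool.end
[4] !Bool  ✓  now at end
trace exhausted — no violation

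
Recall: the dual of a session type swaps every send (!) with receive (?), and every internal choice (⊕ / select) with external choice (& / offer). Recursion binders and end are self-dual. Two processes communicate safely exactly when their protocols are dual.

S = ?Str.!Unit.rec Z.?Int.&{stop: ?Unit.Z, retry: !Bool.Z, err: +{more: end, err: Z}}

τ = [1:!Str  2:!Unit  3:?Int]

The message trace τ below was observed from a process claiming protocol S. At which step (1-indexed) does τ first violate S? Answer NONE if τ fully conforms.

[1] got !Str, protocol expects ?Str  ✗

1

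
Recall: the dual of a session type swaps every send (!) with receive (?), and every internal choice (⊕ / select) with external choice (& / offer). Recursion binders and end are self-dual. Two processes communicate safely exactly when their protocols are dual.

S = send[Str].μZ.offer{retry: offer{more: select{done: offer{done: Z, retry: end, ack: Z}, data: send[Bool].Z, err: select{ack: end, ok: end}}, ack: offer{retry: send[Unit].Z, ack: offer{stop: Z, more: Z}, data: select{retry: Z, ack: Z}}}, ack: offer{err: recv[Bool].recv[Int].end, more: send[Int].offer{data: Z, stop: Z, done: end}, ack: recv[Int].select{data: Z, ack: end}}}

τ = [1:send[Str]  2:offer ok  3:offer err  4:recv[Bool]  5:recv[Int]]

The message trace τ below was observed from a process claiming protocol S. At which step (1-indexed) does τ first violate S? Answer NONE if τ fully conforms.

@1 send[Str]  ok  cont: μZ.…
@2 got offer ok, protocol expects offer retry or offer ack  ✗

2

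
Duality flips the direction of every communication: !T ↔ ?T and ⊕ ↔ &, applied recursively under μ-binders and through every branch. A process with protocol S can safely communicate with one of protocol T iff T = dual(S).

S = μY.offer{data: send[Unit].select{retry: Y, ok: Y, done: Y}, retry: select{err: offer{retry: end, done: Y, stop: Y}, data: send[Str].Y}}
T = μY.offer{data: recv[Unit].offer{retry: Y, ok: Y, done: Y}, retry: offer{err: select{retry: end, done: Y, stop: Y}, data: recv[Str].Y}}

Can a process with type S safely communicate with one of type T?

μY vs μY  match (μ self-dual)
  offer{data,retry} vs offer{data,retry}  ✗ choice polarity not flipped — not dual

NO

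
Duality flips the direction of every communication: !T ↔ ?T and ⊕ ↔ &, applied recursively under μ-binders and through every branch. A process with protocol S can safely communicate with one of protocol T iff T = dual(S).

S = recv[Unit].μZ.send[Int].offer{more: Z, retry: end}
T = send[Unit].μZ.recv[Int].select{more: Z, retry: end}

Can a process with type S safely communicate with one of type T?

YES

recv[Unit] | send[Unit]  ok
  μZ | μZ  ok (μ self-dual)
    send[Int] | recv[Int]  ok
      offer{more,retry} | select{more,retry}  ok label sets agree
        [more]
          Z | Z  ok
        [retry]
          end | end  ok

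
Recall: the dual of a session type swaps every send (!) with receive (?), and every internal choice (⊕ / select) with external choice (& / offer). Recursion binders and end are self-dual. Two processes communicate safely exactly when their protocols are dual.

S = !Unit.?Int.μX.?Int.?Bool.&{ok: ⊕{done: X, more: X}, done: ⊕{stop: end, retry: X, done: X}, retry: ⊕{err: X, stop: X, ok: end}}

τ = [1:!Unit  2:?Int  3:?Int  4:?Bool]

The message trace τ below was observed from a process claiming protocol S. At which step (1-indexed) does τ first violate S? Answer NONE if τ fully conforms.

NONE

step 1: !Unit  ✓  now at ?Int.μX.…
step 2: ?Int  ✓  now at μX.…
step 3: ?Int  ✓  now at ?Bool.&{ok: ⊕{done: μX.…, more: μX.…}, done: ⊕{stop: end, retry: μX.…, done: μX.…}, retry: ⊕{err: μX.…, stop: μX.…, ok: end}}
step 4: ?Bool  ✓  now at &{ok: ⊕{done: μX.…, more: μX.…}, done: ⊕{stop: end, retry: μX.…, done: μX.…}, retry: ⊕{err: μX.…, stop: μX.…, ok: end}}
trace exhausted — no violation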